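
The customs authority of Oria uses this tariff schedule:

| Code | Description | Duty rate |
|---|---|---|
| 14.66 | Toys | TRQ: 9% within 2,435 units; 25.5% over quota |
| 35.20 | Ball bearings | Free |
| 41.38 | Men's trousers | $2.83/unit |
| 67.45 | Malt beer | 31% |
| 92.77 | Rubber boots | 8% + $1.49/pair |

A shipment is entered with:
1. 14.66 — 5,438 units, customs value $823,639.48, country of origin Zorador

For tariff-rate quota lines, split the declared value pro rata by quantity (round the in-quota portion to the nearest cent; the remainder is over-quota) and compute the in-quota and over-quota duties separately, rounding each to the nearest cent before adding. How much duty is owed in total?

$149,175.23

Line 1 (14.66, Zorador, 5,438 units, $823,639.48):
Code 14.66 is under a tariff-rate quota (threshold 2,435 units). In-quota: 2,435 units at 9%; over-quota: 3,003 units at 25.5%.
Pro-rata value split: in-quota = $823,639.48 × 2,435/5,438 = $368,805.10; over-quota = $823,639.48 − $368,805.10 = $454,834.38.
In-quota duty = $368,805.10 × 9% = $33,192.46. Over-quota duty = $454,834.38 × 25.5% = $115,982.77.
Line duty = $33,192.46 + $115,982.77 = $149,175.23.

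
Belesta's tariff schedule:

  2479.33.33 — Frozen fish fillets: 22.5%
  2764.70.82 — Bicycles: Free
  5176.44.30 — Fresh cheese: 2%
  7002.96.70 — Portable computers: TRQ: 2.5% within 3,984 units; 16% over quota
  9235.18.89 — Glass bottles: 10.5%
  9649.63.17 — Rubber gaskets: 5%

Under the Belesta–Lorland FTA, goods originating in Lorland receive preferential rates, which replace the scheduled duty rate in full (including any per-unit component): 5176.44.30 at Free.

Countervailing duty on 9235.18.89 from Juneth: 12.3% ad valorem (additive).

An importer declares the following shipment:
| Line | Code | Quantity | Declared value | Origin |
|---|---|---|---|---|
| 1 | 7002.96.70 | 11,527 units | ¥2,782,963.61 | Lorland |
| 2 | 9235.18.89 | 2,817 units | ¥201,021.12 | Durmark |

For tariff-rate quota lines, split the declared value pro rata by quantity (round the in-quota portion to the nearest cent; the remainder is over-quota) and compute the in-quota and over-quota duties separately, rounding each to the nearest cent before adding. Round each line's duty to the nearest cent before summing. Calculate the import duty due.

¥336,530.69

Line 1 (7002.96.70, Lorland, 11,527 units, ¥2,782,963.61):
Code 7002.96.70 is under a tariff-rate quota (threshold 3,984 units). In-quota: 3,984 units at 2.5%; over-quota: 7,543 units at 16%.
Pro-rata value split: in-quota = ¥2,782,963.61 × 3,984/11,527 = ¥961,857.12; over-quota = ¥2,782,963.61 − ¥961,857.12 = ¥1,821,106.49.
In-quota duty = ¥961,857.12 × 2.5% = ¥24,046.43. Over-quota duty = ¥1,821,106.49 × 16% = ¥291,377.04.
Line duty = ¥24,046.43 + ¥291,377.04 = ¥315,423.47.
Line 2 (9235.18.89, Durmark, 2,817 units, ¥201,021.12):
Base rate for 9235.18.89 is 10.5%.
The additional-duty order on 9235.18.89 targets Juneth, not Durmark; it does not apply.
Duty = ¥201,021.12 × 10.5% = ¥21,107.22.
Total = ¥315,423.47 + ¥21,107.22 = ¥336,530.69.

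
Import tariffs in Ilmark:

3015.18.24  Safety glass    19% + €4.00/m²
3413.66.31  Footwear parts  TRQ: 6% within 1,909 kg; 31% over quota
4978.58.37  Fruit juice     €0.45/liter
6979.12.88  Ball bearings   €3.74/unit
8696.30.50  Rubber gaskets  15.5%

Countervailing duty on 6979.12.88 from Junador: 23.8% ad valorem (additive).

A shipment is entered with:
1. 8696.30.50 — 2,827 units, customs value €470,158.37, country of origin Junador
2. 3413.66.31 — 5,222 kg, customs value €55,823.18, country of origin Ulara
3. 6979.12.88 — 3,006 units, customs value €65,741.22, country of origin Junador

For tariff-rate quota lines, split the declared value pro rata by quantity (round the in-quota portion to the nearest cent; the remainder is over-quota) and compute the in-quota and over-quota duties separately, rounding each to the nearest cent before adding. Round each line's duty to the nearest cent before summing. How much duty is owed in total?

Line 1 (8696.30.50, Junador, 2,827 units, €470,158.37):
Base rate for 8696.30.50 is 15.5%.
Duty = €470,158.37 × 15.5% = €72,874.55.
Line 2 (3413.66.31, Ulara, 5,222 kg, €55,823.18):
Code 3413.66.31 is under a tariff-rate quota (threshold 1,909 kg). In-quota: 1,909 kg at 6%; over-quota: 3,313 kg at 31%.
Pro-rata value split: in-quota = €55,823.18 × 1,909/5,222 = €20,407.21; over-quota = €55,823.18 − €20,407.21 = €35,415.97.
In-quota duty = €20,407.21 × 6% = €1,224.43. Over-quota duty = €35,415.97 × 31% = €10,978.95.
Line duty = €1,224.43 + €10,978.95 = €12,203.38.
Line 3 (6979.12.88, Junador, 3,006 units, €65,741.22):
Base rate for 6979.12.88 is €3.74/unit.
Additional duty on 6979.12.88 from Junador: +23.8% ad valorem. Applied ad valorem rate = 23.8%.
Duty = €65,741.22 × 23.8% + 3,006 × €3.74 = €26,888.85.
Total = €72,874.55 + €12,203.38 + €26,888.85 = €111,966.78.

€111,966.78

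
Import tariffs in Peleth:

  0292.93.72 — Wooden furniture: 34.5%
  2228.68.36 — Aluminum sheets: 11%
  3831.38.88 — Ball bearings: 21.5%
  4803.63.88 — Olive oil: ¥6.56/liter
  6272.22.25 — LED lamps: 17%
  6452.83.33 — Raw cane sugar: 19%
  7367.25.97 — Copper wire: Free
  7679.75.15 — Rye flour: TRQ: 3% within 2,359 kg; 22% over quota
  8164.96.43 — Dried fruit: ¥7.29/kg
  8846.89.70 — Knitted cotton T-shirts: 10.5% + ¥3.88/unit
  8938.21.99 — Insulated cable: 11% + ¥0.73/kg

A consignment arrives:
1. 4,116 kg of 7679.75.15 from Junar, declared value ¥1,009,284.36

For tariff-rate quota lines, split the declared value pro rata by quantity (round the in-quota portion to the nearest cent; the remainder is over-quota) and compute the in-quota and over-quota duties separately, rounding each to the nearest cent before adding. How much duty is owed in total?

¥112,136.98

Line 1 (7679.75.15, Junar, 4,116 kg, ¥1,009,284.36):
Code 7679.75.15 is under a tariff-rate quota (threshold 2,359 kg). In-quota: 2,359 kg at 3%; over-quota: 1,757 kg at 22%.
Pro-rata value split: in-quota = ¥1,009,284.36 × 2,359/4,116 = ¥578,450.39; over-quota = ¥1,009,284.36 − ¥578,450.39 = ¥430,833.97.
In-quota duty = ¥578,450.39 × 3% = ¥17,353.51. Over-quota duty = ¥430,833.97 × 22% = ¥94,783.47.
Line duty = ¥17,353.51 + ¥94,783.47 = ¥112,136.98.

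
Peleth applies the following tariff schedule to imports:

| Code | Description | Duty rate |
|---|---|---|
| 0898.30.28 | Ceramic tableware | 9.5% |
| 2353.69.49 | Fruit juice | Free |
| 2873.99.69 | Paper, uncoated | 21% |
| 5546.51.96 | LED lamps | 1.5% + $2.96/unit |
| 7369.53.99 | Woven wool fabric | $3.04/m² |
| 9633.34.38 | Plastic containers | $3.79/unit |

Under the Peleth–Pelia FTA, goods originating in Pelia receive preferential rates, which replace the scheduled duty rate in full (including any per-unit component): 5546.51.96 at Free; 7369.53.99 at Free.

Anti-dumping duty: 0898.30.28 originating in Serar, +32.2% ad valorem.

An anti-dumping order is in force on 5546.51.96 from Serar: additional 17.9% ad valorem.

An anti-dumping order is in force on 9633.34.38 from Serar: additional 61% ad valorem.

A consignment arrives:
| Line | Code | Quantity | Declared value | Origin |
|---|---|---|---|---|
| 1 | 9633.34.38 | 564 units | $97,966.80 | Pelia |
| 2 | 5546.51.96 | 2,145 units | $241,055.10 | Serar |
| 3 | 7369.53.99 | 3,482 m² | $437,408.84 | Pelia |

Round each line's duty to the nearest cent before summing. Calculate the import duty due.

Line 1 (9633.34.38, Pelia, 564 units, $97,966.80):
Base rate for 9633.34.38 is $3.79/unit.
Origin Pelia is the FTA partner but 9633.34.38 is not on the preference list; base rate stands.
The additional-duty order on 9633.34.38 targets Serar, not Pelia; it does not apply.
Duty = 564 × $3.79 = $2,137.56.
Line 2 (5546.51.96, Serar, 2,145 units, $241,055.10):
Base rate for 5546.51.96 is 1.5% + $2.96/unit.
5546.51.96 has an FTA preferential rate, but origin Serar is not Pelia; base rate stands.
Additional duty on 5546.51.96 from Serar: +17.9%. Applied ad valorem rate: 1.5% + 17.9% = 19.4%.
Duty = $241,055.10 × 19.4% + 2,145 × $2.96 = $53,113.89.
Line 3 (7369.53.99, Pelia, 3,482 m², $437,408.84):
Base rate for 7369.53.99 is $3.04/m².
Origin Pelia qualifies under the Peleth–Pelia agreement and 7369.53.99 is covered: preferential rate Free applies instead.
Duty = $437,408.84 × 0% = $0.00.
Total = $2,137.56 + $53,113.89 + $0.00 = $55,251.45.

$55,251.45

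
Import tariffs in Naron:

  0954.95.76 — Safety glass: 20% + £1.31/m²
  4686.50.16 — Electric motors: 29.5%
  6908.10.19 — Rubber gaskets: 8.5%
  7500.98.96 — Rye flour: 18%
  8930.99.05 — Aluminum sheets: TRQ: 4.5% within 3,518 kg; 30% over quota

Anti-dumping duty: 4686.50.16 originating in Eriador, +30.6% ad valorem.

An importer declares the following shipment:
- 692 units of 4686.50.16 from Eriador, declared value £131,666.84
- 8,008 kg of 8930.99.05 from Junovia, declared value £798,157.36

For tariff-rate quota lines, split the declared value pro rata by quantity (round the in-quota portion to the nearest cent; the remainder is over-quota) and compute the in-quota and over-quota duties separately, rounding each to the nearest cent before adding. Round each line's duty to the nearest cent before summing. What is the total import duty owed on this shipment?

£229,166.02

Line 1 (4686.50.16, Eriador, 692 units, £131,666.84):
Base rate for 4686.50.16 is 29.5%.
Additional duty on 4686.50.16 from Eriador: +30.6%. Applied ad valorem rate: 29.5% + 30.6% = 60.1%.
Duty = £131,666.84 × 60.1% = £79,131.77.
Line 2 (8930.99.05, Junovia, 8,008 kg, £798,157.36):
Code 8930.99.05 is under a tariff-rate quota (threshold 3,518 kg). In-quota: 3,518 kg at 4.5%; over-quota: 4,490 kg at 30%.
Pro-rata value split: in-quota = £798,157.36 × 3,518/8,008 = £350,639.06; over-quota = £798,157.36 − £350,639.06 = £447,518.30.
In-quota duty = £350,639.06 × 4.5% = £15,778.76. Over-quota duty = £447,518.30 × 30% = £134,255.49.
Line duty = £15,778.76 + £134,255.49 = £150,034.25.
Total = £79,131.77 + £150,034.25 = £229,166.02.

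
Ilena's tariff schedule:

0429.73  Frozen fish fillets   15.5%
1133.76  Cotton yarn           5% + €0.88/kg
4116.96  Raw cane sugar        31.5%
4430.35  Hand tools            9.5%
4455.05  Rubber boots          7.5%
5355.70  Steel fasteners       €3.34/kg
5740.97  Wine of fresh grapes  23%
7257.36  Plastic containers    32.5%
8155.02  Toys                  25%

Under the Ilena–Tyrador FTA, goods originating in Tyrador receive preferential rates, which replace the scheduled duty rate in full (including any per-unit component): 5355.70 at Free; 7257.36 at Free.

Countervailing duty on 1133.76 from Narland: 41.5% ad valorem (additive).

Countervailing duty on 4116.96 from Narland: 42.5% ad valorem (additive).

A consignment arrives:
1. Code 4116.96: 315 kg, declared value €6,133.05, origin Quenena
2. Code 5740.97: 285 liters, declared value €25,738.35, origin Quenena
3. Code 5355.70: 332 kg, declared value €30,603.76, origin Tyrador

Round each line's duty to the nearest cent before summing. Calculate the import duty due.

€7,851.73

Line 1 (4116.96, Quenena, 315 kg, €6,133.05):
Base rate for 4116.96 is 31.5%.
The additional-duty order on 4116.96 targets Narland, not Quenena; it does not apply.
Duty = €6,133.05 × 31.5% = €1,931.91.
Line 2 (5740.97, Quenena, 285 liters, €25,738.35):
Base rate for 5740.97 is 23%.
Duty = €25,738.35 × 23% = €5,919.82.
Line 3 (5355.70, Tyrador, 332 kg, €30,603.76):
Base rate for 5355.70 is €3.34/kg.
Origin Tyrador qualifies under the Ilena–Tyrador agreement and 5355.70 is covered: preferential rate Free applies instead.
Duty = €30,603.76 × 0% = €0.00.
Total = €1,931.91 + €5,919.82 + €0.00 = €7,851.73.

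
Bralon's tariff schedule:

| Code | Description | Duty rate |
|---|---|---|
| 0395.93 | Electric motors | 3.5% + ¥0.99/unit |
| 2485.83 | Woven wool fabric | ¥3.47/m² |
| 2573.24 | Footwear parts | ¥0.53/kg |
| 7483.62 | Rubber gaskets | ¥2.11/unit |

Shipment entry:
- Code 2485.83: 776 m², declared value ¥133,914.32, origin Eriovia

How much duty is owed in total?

Line 1 (2485.83, Eriovia, 776 m², ¥133,914.32):
Base rate for 2485.83 is ¥3.47/m².
Duty = 776 × ¥3.47 = ¥2,692.72.

¥2,692.72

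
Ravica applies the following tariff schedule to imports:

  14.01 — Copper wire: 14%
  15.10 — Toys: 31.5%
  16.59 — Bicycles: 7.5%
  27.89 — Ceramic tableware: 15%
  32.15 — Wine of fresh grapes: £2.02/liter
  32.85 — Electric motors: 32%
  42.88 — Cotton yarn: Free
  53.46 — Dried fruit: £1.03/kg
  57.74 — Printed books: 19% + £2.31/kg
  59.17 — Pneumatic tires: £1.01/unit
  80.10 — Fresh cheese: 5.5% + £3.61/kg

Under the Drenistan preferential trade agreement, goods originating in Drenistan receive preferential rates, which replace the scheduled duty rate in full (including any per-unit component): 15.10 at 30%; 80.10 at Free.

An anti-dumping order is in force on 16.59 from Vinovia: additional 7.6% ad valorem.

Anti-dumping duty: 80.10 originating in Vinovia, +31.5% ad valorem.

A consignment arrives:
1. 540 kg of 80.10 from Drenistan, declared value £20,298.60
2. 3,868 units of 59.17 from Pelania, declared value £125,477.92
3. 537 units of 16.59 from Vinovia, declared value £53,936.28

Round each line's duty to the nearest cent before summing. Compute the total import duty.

Line 1 (80.10, Drenistan, 540 kg, £20,298.60):
Base rate for 80.10 is 5.5% + £3.61/kg.
Origin Drenistan qualifies under the Ravica–Drenistan agreement and 80.10 is covered: preferential rate Free applies instead.
The additional-duty order on 80.10 targets Vinovia, not Drenistan; it does not apply.
Duty = £20,298.60 × 0% = £0.00.
Line 2 (59.17, Pelania, 3,868 units, £125,477.92):
Base rate for 59.17 is £1.01/unit.
Duty = 3,868 × £1.01 = £3,906.68.
Line 3 (16.59, Vinovia, 537 units, £53,936.28):
Base rate for 16.59 is 7.5%.
Additional duty on 16.59 from Vinovia: +7.6%. Applied ad valorem rate: 7.5% + 7.6% = 15.1%.
Duty = £53,936.28 × 15.1% = £8,144.38.
Total = £0.00 + £3,906.68 + £8,144.38 = £12,051.06.

£12,051.06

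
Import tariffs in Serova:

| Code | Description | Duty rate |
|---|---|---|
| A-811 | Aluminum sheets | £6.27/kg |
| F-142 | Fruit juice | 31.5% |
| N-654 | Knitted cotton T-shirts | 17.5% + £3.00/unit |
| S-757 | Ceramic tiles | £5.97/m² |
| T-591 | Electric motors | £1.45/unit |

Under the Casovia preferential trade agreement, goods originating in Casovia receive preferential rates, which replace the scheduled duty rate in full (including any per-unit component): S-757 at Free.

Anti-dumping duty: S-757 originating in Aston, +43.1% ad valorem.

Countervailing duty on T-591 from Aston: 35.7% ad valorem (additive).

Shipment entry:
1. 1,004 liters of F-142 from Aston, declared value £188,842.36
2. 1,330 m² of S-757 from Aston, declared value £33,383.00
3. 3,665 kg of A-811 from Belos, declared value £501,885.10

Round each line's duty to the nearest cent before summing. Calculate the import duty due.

£104,793.06

Line 1 (F-142, Aston, 1,004 liters, £188,842.36):
Base rate for F-142 is 31.5%.
Duty = £188,842.36 × 31.5% = £59,485.34.
Line 2 (S-757, Aston, 1,330 m², £33,383.00):
Base rate for S-757 is £5.97/m².
S-757 has an FTA preferential rate, but origin Aston is not Casovia; base rate stands.
Additional duty on S-757 from Aston: +43.1% ad valorem. Applied ad valorem rate = 43.1%.
Duty = £33,383.00 × 43.1% + 1,330 × £5.97 = £22,328.17.
Line 3 (A-811, Belos, 3,665 kg, £501,885.10):
Base rate for A-811 is £6.27/kg.
Duty = 3,665 × £6.27 = £22,979.55.
Total = £59,485.34 + £22,328.17 + £22,979.55 = £104,793.06.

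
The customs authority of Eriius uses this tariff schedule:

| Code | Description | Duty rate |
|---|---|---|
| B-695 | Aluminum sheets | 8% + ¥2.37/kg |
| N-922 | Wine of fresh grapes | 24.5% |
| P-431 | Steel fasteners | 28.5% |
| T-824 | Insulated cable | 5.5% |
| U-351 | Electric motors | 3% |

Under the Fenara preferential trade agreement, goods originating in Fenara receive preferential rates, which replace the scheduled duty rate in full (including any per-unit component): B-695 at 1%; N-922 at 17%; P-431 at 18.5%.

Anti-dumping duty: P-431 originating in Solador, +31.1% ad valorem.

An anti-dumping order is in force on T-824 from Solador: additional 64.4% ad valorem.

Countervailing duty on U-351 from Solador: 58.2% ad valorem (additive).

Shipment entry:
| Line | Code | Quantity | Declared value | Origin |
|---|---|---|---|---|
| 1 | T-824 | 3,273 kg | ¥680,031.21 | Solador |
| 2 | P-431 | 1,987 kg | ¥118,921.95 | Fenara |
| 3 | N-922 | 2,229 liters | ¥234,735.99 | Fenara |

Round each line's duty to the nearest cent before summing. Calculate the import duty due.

¥537,247.50

Line 1 (T-824, Solador, 3,273 kg, ¥680,031.21):
Base rate for T-824 is 5.5%.
Additional duty on T-824 from Solador: +64.4%. Applied ad valorem rate: 5.5% + 64.4% = 69.9%.
Duty = ¥680,031.21 × 69.9% = ¥475,341.82.
Line 2 (P-431, Fenara, 1,987 kg, ¥118,921.95):
Base rate for P-431 is 28.5%.
Origin Fenara qualifies under the Eriius–Fenara agreement and P-431 is covered: preferential rate 18.5% applies instead.
The additional-duty order on P-431 targets Solador, not Fenara; it does not apply.
Duty = ¥118,921.95 × 18.5% = ¥22,000.56.
Line 3 (N-922, Fenara, 2,229 liters, ¥234,735.99):
Base rate for N-922 is 24.5%.
Origin Fenara qualifies under the Eriius–Fenara agreement and N-922 is covered: preferential rate 17% applies instead.
Duty = ¥234,735.99 × 17% = ¥39,905.12.
Total = ¥475,341.82 + ¥22,000.56 + ¥39,905.12 = ¥537,247.50.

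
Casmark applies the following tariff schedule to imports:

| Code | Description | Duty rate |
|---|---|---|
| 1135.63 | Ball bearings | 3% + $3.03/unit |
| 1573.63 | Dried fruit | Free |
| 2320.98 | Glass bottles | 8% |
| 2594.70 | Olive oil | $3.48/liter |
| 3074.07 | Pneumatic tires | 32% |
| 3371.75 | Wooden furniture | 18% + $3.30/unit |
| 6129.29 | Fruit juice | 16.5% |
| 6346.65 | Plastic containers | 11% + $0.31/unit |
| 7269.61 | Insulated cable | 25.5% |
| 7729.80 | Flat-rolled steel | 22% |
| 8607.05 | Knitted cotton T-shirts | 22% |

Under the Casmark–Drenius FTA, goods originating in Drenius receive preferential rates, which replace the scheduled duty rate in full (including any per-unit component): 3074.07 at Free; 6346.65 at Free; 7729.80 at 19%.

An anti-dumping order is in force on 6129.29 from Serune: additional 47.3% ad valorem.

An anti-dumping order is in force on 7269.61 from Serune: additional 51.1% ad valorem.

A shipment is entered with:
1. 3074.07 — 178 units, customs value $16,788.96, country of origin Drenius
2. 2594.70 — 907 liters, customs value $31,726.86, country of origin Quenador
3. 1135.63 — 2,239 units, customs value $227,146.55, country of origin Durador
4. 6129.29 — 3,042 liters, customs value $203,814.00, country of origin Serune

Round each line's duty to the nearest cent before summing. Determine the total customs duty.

Line 1 (3074.07, Drenius, 178 units, $16,788.96):
Base rate for 3074.07 is 32%.
Origin Drenius qualifies under the Casmark–Drenius agreement and 3074.07 is covered: preferential rate Free applies instead.
Duty = $16,788.96 × 0% = $0.00.
Line 2 (2594.70, Quenador, 907 liters, $31,726.86):
Base rate for 2594.70 is $3.48/liter.
Duty = 907 × $3.48 = $3,156.36.
Line 3 (1135.63, Durador, 2,239 units, $227,146.55):
Base rate for 1135.63 is 3% + $3.03/unit.
Duty = $227,146.55 × 3% + 2,239 × $3.03 = $13,598.57.
Line 4 (6129.29, Serune, 3,042 liters, $203,814.00):
Base rate for 6129.29 is 16.5%.
Additional duty on 6129.29 from Serune: +47.3%. Applied ad valorem rate: 16.5% + 47.3% = 63.8%.
Duty = $203,814.00 × 63.8% = $130,033.33.
Total = $0.00 + $3,156.36 + $13,598.57 + $130,033.33 = $146,788.26.

$146,788.26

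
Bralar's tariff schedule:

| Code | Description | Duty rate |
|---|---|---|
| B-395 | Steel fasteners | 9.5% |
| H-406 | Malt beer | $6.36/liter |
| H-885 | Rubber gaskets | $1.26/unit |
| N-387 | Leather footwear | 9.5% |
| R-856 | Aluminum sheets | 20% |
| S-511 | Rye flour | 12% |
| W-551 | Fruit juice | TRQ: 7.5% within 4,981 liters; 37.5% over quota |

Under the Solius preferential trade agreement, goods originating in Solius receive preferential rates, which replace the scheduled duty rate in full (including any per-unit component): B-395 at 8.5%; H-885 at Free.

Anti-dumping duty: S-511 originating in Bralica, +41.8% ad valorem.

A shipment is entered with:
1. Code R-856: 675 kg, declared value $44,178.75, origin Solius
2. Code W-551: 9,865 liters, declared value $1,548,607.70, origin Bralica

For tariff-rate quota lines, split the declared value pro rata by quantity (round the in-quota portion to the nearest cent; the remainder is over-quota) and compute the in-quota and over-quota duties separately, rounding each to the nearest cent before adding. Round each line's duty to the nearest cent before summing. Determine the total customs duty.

$354,988.42

Line 1 (R-856, Solius, 675 kg, $44,178.75):
Base rate for R-856 is 20%.
Origin Solius is the FTA partner but R-856 is not on the preference list; base rate stands.
Duty = $44,178.75 × 20% = $8,835.75.
Line 2 (W-551, Bralica, 9,865 liters, $1,548,607.70):
Code W-551 is under a tariff-rate quota (threshold 4,981 liters). In-quota: 4,981 liters at 7.5%; over-quota: 4,884 liters at 37.5%.
Pro-rata value split: in-quota = $1,548,607.70 × 4,981/9,865 = $781,917.38; over-quota = $1,548,607.70 − $781,917.38 = $766,690.32.
In-quota duty = $781,917.38 × 7.5% = $58,643.80. Over-quota duty = $766,690.32 × 37.5% = $287,508.87.
Line duty = $58,643.80 + $287,508.87 = $346,152.67.
Total = $8,835.75 + $346,152.67 = $354,988.42.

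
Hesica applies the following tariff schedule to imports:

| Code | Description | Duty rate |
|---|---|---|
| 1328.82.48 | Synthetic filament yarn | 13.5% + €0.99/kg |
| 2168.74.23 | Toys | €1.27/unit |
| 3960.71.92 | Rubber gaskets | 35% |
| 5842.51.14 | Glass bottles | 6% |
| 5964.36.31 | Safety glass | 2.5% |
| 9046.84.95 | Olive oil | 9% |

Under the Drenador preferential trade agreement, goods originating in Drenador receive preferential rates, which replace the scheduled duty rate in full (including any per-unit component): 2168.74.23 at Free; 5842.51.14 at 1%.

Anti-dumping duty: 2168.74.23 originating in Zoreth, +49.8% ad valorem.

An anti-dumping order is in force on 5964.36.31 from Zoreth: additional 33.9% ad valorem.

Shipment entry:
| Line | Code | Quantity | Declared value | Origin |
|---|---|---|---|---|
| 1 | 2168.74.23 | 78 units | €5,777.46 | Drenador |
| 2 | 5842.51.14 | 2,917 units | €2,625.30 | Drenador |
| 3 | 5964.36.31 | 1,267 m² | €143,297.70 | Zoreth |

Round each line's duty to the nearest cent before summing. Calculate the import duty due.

Line 1 (2168.74.23, Drenador, 78 units, €5,777.46):
Base rate for 2168.74.23 is €1.27/unit.
Origin Drenador qualifies under the Hesica–Drenador agreement and 2168.74.23 is covered: preferential rate Free applies instead.
The additional-duty order on 2168.74.23 targets Zoreth, not Drenador; it does not apply.
Duty = €5,777.46 × 0% = €0.00.
Line 2 (5842.51.14, Drenador, 2,917 units, €2,625.30):
Base rate for 5842.51.14 is 6%.
Origin Drenador qualifies under the Hesica–Drenador agreement and 5842.51.14 is covered: preferential rate 1% applies instead.
Duty = €2,625.30 × 1% = €26.25.
Line 3 (5964.36.31, Zoreth, 1,267 m², €143,297.70):
Base rate for 5964.36.31 is 2.5%.
Additional duty on 5964.36.31 from Zoreth: +33.9%. Applied ad valorem rate: 2.5% + 33.9% = 36.4%.
Duty = €143,297.70 × 36.4% = €52,160.36.
Total = €0.00 + €26.25 + €52,160.36 = €52,186.61.

€52,186.61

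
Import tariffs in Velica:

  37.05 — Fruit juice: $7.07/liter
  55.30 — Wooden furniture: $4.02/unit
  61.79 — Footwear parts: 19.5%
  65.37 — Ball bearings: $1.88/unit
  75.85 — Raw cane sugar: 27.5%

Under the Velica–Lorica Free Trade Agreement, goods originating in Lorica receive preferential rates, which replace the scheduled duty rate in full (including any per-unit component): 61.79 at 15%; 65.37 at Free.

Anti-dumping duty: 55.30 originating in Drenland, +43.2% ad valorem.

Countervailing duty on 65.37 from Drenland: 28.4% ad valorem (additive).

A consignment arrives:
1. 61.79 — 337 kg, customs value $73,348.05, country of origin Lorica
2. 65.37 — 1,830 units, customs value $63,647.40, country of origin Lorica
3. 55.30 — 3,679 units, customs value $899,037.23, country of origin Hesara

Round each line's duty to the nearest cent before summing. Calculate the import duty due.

$25,791.79

Line 1 (61.79, Lorica, 337 kg, $73,348.05):
Base rate for 61.79 is 19.5%.
Origin Lorica qualifies under the Velica–Lorica agreement and 61.79 is covered: preferential rate 15% applies instead.
Duty = $73,348.05 × 15% = $11,002.21.
Line 2 (65.37, Lorica, 1,830 units, $63,647.40):
Base rate for 65.37 is $1.88/unit.
Origin Lorica qualifies under the Velica–Lorica agreement and 65.37 is covered: preferential rate Free applies instead.
The additional-duty order on 65.37 targets Drenland, not Lorica; it does not apply.
Duty = $63,647.40 × 0% = $0.00.
Line 3 (55.30, Hesara, 3,679 units, $899,037.23):
Base rate for 55.30 is $4.02/unit.
The additional-duty order on 55.30 targets Drenland, not Hesara; it does not apply.
Duty = 3,679 × $4.02 = $14,789.58.
Total = $11,002.21 + $0.00 + $14,789.58 = $25,791.79.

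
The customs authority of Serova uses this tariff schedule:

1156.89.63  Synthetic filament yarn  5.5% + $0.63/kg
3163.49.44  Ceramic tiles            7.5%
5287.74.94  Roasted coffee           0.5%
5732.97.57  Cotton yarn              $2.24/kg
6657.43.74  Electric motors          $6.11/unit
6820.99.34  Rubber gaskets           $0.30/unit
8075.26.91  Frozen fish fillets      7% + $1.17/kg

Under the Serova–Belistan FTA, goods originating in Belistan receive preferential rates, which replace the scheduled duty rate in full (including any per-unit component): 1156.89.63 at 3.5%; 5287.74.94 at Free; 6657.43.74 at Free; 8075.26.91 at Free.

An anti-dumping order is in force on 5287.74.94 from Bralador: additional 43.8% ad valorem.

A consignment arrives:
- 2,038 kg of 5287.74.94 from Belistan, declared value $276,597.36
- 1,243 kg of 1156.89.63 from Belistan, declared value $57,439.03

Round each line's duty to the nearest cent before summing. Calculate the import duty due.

Line 1 (5287.74.94, Belistan, 2,038 kg, $276,597.36):
Base rate for 5287.74.94 is 0.5%.
Origin Belistan qualifies under the Serova–Belistan agreement and 5287.74.94 is covered: preferential rate Free applies instead.
The additional-duty order on 5287.74.94 targets Bralador, not Belistan; it does not apply.
Duty = $276,597.36 × 0% = $0.00.
Line 2 (1156.89.63, Belistan, 1,243 kg, $57,439.03):
Base rate for 1156.89.63 is 5.5% + $0.63/kg.
Origin Belistan qualifies under the Serova–Belistan agreement and 1156.89.63 is covered: preferential rate 3.5% applies instead.
Duty = $57,439.03 × 3.5% = $2,010.37.
Total = $0.00 + $2,010.37 = $2,010.37.

$2,010.37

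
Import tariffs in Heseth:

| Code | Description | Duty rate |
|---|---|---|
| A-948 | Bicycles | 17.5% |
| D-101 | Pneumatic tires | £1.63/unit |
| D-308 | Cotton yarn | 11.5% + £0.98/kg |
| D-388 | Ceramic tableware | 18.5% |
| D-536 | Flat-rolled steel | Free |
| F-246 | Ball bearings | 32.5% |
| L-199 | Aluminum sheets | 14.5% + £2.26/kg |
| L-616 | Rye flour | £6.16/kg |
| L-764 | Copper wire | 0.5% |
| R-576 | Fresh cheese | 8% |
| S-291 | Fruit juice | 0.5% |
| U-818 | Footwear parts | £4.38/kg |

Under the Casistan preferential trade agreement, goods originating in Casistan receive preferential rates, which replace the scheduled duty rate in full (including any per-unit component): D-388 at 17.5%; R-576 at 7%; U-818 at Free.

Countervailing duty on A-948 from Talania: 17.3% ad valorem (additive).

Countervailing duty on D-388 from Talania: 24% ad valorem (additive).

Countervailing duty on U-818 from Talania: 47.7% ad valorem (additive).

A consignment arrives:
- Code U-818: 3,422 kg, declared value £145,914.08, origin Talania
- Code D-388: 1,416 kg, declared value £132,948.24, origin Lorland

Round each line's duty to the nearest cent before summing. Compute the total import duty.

£109,184.80

Line 1 (U-818, Talania, 3,422 kg, £145,914.08):
Base rate for U-818 is £4.38/kg.
U-818 has an FTA preferential rate, but origin Talania is not Casistan; base rate stands.
Additional duty on U-818 from Talania: +47.7% ad valorem. Applied ad valorem rate = 47.7%.
Duty = £145,914.08 × 47.7% + 3,422 × £4.38 = £84,589.38.
Line 2 (D-388, Lorland, 1,416 kg, £132,948.24):
Base rate for D-388 is 18.5%.
D-388 has an FTA preferential rate, but origin Lorland is not Casistan; base rate stands.
The additional-duty order on D-388 targets Talania, not Lorland; it does not apply.
Duty = £132,948.24 × 18.5% = £24,595.42.
Total = £84,589.38 + £24,595.42 = £109,184.80.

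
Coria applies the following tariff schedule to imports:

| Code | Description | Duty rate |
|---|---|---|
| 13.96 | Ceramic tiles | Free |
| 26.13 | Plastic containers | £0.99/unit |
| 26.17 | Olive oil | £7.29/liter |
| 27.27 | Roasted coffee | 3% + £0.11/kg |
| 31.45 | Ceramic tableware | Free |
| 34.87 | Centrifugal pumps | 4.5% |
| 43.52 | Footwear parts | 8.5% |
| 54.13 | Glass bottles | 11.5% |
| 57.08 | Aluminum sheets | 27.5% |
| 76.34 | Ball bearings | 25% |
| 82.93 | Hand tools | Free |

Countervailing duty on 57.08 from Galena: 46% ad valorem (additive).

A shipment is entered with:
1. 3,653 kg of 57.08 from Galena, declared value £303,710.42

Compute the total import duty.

£223,227.16

Line 1 (57.08, Galena, 3,653 kg, £303,710.42):
Base rate for 57.08 is 27.5%.
Additional duty on 57.08 from Galena: +46%. Applied ad valorem rate: 27.5% + 46% = 73.5%.
Duty = £303,710.42 × 73.5% = £223,227.16.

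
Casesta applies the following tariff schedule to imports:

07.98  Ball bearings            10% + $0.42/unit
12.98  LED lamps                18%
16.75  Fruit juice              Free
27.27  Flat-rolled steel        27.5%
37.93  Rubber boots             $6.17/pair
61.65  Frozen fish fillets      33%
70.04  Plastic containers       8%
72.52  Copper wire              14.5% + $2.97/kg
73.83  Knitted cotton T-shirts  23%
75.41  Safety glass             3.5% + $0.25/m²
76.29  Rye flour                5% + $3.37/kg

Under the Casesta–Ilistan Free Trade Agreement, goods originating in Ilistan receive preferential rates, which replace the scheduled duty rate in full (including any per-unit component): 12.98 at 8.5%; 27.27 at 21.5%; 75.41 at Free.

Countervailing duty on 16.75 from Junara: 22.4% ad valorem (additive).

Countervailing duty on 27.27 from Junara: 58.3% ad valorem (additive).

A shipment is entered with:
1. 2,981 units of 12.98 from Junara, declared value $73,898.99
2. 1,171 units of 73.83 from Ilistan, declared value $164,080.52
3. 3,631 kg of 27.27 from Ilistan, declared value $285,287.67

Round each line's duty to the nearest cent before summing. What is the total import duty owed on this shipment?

Line 1 (12.98, Junara, 2,981 units, $73,898.99):
Base rate for 12.98 is 18%.
12.98 has an FTA preferential rate, but origin Junara is not Ilistan; base rate stands.
Duty = $73,898.99 × 18% = $13,301.82.
Line 2 (73.83, Ilistan, 1,171 units, $164,080.52):
Base rate for 73.83 is 23%.
Origin Ilistan is the FTA partner but 73.83 is not on the preference list; base rate stands.
Duty = $164,080.52 × 23% = $37,738.52.
Line 3 (27.27, Ilistan, 3,631 kg, $285,287.67):
Base rate for 27.27 is 27.5%.
Origin Ilistan qualifies under the Casesta–Ilistan agreement and 27.27 is covered: preferential rate 21.5% applies instead.
The additional-duty order on 27.27 targets Junara, not Ilistan; it does not apply.
Duty = $285,287.67 × 21.5% = $61,336.85.
Total = $13,301.82 + $37,738.52 + $61,336.85 = $112,377.19.

$112,377.19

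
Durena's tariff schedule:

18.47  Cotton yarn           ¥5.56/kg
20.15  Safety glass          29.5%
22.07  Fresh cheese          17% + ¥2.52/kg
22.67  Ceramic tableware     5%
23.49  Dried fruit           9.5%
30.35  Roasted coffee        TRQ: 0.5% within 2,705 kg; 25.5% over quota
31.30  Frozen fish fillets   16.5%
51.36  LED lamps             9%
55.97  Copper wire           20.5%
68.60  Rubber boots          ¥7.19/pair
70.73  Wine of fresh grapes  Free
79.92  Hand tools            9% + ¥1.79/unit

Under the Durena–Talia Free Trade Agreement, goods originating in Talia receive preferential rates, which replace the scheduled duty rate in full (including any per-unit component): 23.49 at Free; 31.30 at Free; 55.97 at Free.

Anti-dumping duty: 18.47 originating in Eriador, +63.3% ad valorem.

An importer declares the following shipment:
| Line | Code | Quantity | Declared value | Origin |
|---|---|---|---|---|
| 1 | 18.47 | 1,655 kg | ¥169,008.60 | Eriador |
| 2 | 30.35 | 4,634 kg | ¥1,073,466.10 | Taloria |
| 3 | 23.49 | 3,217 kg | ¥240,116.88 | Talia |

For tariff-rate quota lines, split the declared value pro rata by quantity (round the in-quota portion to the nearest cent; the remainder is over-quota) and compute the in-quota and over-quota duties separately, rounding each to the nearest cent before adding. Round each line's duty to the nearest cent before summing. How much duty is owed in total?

Line 1 (18.47, Eriador, 1,655 kg, ¥169,008.60):
Base rate for 18.47 is ¥5.56/kg.
Additional duty on 18.47 from Eriador: +63.3% ad valorem. Applied ad valorem rate = 63.3%.
Duty = ¥169,008.60 × 63.3% + 1,655 × ¥5.56 = ¥116,184.24.
Line 2 (30.35, Taloria, 4,634 kg, ¥1,073,466.10):
Code 30.35 is under a tariff-rate quota (threshold 2,705 kg). In-quota: 2,705 kg at 0.5%; over-quota: 1,929 kg at 25.5%.
Pro-rata value split: in-quota = ¥1,073,466.10 × 2,705/4,634 = ¥626,613.25; over-quota = ¥1,073,466.10 − ¥626,613.25 = ¥446,852.85.
In-quota duty = ¥626,613.25 × 0.5% = ¥3,133.07. Over-quota duty = ¥446,852.85 × 25.5% = ¥113,947.48.
Line duty = ¥3,133.07 + ¥113,947.48 = ¥117,080.55.
Line 3 (23.49, Talia, 3,217 kg, ¥240,116.88):
Base rate for 23.49 is 9.5%.
Origin Talia qualifies under the Durena–Talia agreement and 23.49 is covered: preferential rate Free applies instead.
Duty = ¥240,116.88 × 0% = ¥0.00.
Total = ¥116,184.24 + ¥117,080.55 + ¥0.00 = ¥233,264.79.

¥233,264.79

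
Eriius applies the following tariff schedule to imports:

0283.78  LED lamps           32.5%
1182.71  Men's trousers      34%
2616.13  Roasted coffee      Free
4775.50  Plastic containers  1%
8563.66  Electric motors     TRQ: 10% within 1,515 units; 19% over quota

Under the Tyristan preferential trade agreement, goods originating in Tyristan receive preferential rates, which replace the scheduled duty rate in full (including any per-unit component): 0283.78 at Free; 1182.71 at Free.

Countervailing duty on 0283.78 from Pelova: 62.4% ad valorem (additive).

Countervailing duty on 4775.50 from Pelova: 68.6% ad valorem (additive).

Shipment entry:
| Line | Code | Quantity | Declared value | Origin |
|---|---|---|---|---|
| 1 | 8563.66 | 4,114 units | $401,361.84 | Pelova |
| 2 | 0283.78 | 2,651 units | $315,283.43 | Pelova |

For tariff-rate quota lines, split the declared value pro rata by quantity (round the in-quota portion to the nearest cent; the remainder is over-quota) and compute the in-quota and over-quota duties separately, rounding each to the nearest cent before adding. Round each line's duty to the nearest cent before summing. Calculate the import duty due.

$362,160.42

Line 1 (8563.66, Pelova, 4,114 units, $401,361.84):
Code 8563.66 is under a tariff-rate quota (threshold 1,515 units). In-quota: 1,515 units at 10%; over-quota: 2,599 units at 19%.
Pro-rata value split: in-quota = $401,361.84 × 1,515/4,114 = $147,803.40; over-quota = $401,361.84 − $147,803.40 = $253,558.44.
In-quota duty = $147,803.40 × 10% = $14,780.34. Over-quota duty = $253,558.44 × 19% = $48,176.10.
Line duty = $14,780.34 + $48,176.10 = $62,956.44.
Line 2 (0283.78, Pelova, 2,651 units, $315,283.43):
Base rate for 0283.78 is 32.5%.
0283.78 has an FTA preferential rate, but origin Pelova is not Tyristan; base rate stands.
Additional duty on 0283.78 from Pelova: +62.4%. Applied ad valorem rate: 32.5% + 62.4% = 94.9%.
Duty = $315,283.43 × 94.9% = $299,203.98.
Total = $62,956.44 + $299,203.98 = $362,160.42.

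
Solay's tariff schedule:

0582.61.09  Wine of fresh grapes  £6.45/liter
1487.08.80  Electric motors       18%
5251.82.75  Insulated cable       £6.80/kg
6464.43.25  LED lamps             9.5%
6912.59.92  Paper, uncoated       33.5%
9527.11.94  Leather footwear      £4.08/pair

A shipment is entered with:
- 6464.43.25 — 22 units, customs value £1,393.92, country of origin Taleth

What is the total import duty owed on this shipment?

£132.42

Line 1 (6464.43.25, Taleth, 22 units, £1,393.92):
Base rate for 6464.43.25 is 9.5%.
Duty = £1,393.92 × 9.5% = £132.42.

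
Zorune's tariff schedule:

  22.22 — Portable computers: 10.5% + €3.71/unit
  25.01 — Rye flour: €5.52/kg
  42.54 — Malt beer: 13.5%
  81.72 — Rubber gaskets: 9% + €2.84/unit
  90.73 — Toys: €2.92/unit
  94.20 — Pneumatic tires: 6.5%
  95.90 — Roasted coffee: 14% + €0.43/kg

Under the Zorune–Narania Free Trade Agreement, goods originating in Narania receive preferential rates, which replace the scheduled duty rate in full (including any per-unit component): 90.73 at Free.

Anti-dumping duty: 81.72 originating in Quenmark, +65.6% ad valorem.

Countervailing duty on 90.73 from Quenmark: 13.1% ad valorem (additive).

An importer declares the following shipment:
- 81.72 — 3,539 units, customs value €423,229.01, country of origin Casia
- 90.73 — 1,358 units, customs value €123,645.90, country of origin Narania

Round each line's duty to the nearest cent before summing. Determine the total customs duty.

€48,141.37

Line 1 (81.72, Casia, 3,539 units, €423,229.01):
Base rate for 81.72 is 9% + €2.84/unit.
The additional-duty order on 81.72 targets Quenmark, not Casia; it does not apply.
Duty = €423,229.01 × 9% + 3,539 × €2.84 = €48,141.37.
Line 2 (90.73, Narania, 1,358 units, €123,645.90):
Base rate for 90.73 is €2.92/unit.
Origin Narania qualifies under the Zorune–Narania agreement and 90.73 is covered: preferential rate Free applies instead.
The additional-duty order on 90.73 targets Quenmark, not Narania; it does not apply.
Duty = €123,645.90 × 0% = €0.00.
Total = €48,141.37 + €0.00 = €48,141.37.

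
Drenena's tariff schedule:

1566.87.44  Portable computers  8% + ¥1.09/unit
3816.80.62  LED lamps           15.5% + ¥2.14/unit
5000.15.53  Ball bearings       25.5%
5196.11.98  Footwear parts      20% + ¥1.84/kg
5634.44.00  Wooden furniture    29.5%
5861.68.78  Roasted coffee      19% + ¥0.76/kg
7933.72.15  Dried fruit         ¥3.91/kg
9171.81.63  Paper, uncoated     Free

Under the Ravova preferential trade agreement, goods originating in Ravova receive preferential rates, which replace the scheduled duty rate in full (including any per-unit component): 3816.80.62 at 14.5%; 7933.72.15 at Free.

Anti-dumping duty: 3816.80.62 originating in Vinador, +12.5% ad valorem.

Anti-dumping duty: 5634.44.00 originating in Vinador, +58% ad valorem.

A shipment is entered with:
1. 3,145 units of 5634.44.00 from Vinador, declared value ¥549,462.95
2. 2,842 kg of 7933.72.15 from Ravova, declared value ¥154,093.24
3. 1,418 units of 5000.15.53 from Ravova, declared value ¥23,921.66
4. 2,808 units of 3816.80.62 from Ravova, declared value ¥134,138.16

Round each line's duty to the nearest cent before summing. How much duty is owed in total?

Line 1 (5634.44.00, Vinador, 3,145 units, ¥549,462.95):
Base rate for 5634.44.00 is 29.5%.
Additional duty on 5634.44.00 from Vinador: +58%. Applied ad valorem rate: 29.5% + 58% = 87.5%.
Duty = ¥549,462.95 × 87.5% = ¥480,780.08.
Line 2 (7933.72.15, Ravova, 2,842 kg, ¥154,093.24):
Base rate for 7933.72.15 is ¥3.91/kg.
Origin Ravova qualifies under the Drenena–Ravova agreement and 7933.72.15 is covered: preferential rate Free applies instead.
Duty = ¥154,093.24 × 0% = ¥0.00.
Line 3 (5000.15.53, Ravova, 1,418 units, ¥23,921.66):
Base rate for 5000.15.53 is 25.5%.
Origin Ravova is the FTA partner but 5000.15.53 is not on the preference list; base rate stands.
Duty = ¥23,921.66 × 25.5% = ¥6,100.02.
Line 4 (3816.80.62, Ravova, 2,808 units, ¥134,138.16):
Base rate for 3816.80.62 is 15.5% + ¥2.14/unit.
Origin Ravova qualifies under the Drenena–Ravova agreement and 3816.80.62 is covered: preferential rate 14.5% applies instead.
The additional-duty order on 3816.80.62 targets Vinador, not Ravova; it does not apply.
Duty = ¥134,138.16 × 14.5% = ¥19,450.03.
Total = ¥480,780.08 + ¥0.00 + ¥6,100.02 + ¥19,450.03 = ¥506,330.13.

¥506,330.13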